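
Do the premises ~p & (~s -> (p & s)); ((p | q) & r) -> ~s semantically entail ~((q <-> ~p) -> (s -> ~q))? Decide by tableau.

No

Initial set: {T (~p & (~s -> (p & s))); T (((p | q) & r) -> ~s); F ~((q <-> ~p) -> (s -> ~q))}.
T (~p & (~s -> (p & s))): α-rule — add T ~p, T (~s -> (p & s)).
T (((p | q) & r) -> ~s): β-rule — branch into F ((p | q) & r)  //  T ~s.
  branch 1 (add F ((p | q) & r)):
    F ~((q <-> ~p) -> (s -> ~q)): β-rule — branch into F (q <-> ~p)  //  T (s -> ~q).
      branch 1.1 (add F (q <-> ~p)):
        T (~s -> (p & s)): β-rule — branch into F ~s  //  T (p & s).
          branch 1.1.1 (add F ~s):
            F ((p | q) & r): β-rule — branch into F (p | q)  //  F r.
              branch 1.1.1.1 (add F (p | q)):
                F (p | q): α-rule — add F p, F q.
                F (q <-> ~p): β-rule — branch into T q, F ~p  //  F q, T ~p.
                  branch 1.1.1.1.1 (add T q, F ~p):
                    × closes — contains both q and ~q.
                  branch 1.1.1.1.2 (add F q, T ~p):
                    ○ open, literals {p=0, q=0, s=1}.
              branch 1.1.1.2 (add F r):
                F (q <-> ~p): β-rule — branch into T q, F ~p  //  F q, T ~p.
                  branch 1.1.1.2.1 (add T q, F ~p):
                    × closes — contains both p and ~p.
                  branch 1.1.1.2.2 (add F q, T ~p):
                    ○ open, literals {p=0, q=0, r=0, s=1}.
          branch 1.1.2 (add T (p & s)):
            T (p & s): α-rule — add T p, T s.
            × closes — contains both p and ~p.
      branch 1.2 (add T (s -> ~q)):
        T (~s -> (p & s)): β-rule — branch into F ~s  //  T (p & s).
          branch 1.2.1 (add F ~s):
            F ((p | q) & r): β-rule — branch into F (p | q)  //  F r.
              branch 1.2.1.1 (add F (p | q)):
                F (p | q): α-rule — add F p, F q.
                T (s -> ~q): β-rule — branch into F s  //  T ~q.
                  branch 1.2.1.1.1 (add F s):
                    × closes — contains both s and ~s.
                  branch 1.2.1.1.2 (add T ~q):
                    ○ open, literals {p=0, q=0, s=1}.
              branch 1.2.1.2 (add F r):
                T (s -> ~q): β-rule — branch into F s  //  T ~q.
                  branch 1.2.1.2.1 (add F s):
                    × closes — contains both s and ~s.
                  branch 1.2.1.2.2 (add T ~q):
                    ○ open, literals {p=0, q=0, r=0, s=1}.
          branch 1.2.2 (add T (p & s)):
            T (p & s): α-rule — add T p, T s.
            × closes — contains both p and ~p.
  branch 2 (add T ~s):
    F ~((q <-> ~p) -> (s -> ~q)): β-rule — branch into F (q <-> ~p)  //  T (s -> ~q).
      branch 2.1 (add F (q <-> ~p)):
        T (~s -> (p & s)): β-rule — branch into F ~s  //  T (p & s).
          branch 2.1.1 (add F ~s):
            × closes — contains both s and ~s.
          branch 2.1.2 (add T (p & s)):
            T (p & s): α-rule — add T p, T s.
            × closes — contains both p and ~p.
      branch 2.2 (add T (s -> ~q)):
        T (~s -> (p & s)): β-rule — branch into F ~s  //  T (p & s).
          branch 2.2.1 (add F ~s):
            × closes — contains both s and ~s.
          branch 2.2.2 (add T (p & s)):
            T (p & s): α-rule — add T p, T s.
            × closes — contains both p and ~p.
10 branches closed, 4 open.
An open branch gives a countermodel: p=0, q=0, s=1 (unmentioned atoms arbitrary); the premises hold there but the conclusion fails.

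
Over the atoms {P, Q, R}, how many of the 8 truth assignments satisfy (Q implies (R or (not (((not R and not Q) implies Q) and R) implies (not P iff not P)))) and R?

Initial set: {((Q implies (R or (not (((not R and not Q) implies Q) and R) implies (not P iff not P)))) and R)}.
((Q implies (R or (not (((not R and not Q) implies Q) and R) implies (not P iff not P)))) and R): α-rule — add (Q implies (R or (not (((not R and not Q) implies Q) and R) implies (not P iff not P)))), R.
(Q implies (R or (not (((not R and not Q) implies Q) and R) implies (not P iff not P)))): β-rule — branch into not Q  //  (R or (not (((not R and not Q) implies Q) and R) implies (not P iff not P))).
  branch 1 (add not Q):
    ○ open, literals {Q=false, R=true}.
  branch 2 (add (R or (not (((not R and not Q) implies Q) and R) implies (not P iff not P)))):
    (R or (not (((not R and not Q) implies Q) and R) implies (not P iff not P))): β-rule — branch into R  //  (not (((not R and not Q) implies Q) and R) implies (not P iff not P)).
      branch 2.1 (add R):
        ○ open, literals {R=true}.
      branch 2.2 (add (not (((not R and not Q) implies Q) and R) implies (not P iff not P))):
        (not (((not R and not Q) implies Q) and R) implies (not P iff not P)): β-rule — branch into not not (((not R and not Q) implies Q) and R)  //  (not P iff not P).
          branch 2.2.1 (add not not (((not R and not Q) implies Q) and R)):
            not not (((not R and not Q) implies Q) and R): α-rule — add ((not R and not Q) implies Q), R.
            ((not R and not Q) implies Q): β-rule — branch into not (not R and not Q)  //  Q.
              branch 2.2.1.1 (add not (not R and not Q)):
                not (not R and not Q): β-rule — branch into not not R  //  not not Q.
                  branch 2.2.1.1.1 (add not not R):
                    ○ open, literals {R=true}.
                  branch 2.2.1.1.2 (add not not Q):
                    ○ open, literals {Q=true, R=true}.
              branch 2.2.1.2 (add Q):
                ○ open, literals {Q=true, R=true}.
          branch 2.2.2 (add (not P iff not P)):
            (not P iff not P): β-rule — branch into not P, not P  //  not not P, not not P.
              branch 2.2.2.1 (add not P, not P):
                ○ open, literals {P=false, R=true}.
              branch 2.2.2.2 (add not not P, not not P):
                ○ open, literals {P=true, R=true}.
0 branches closed, 7 open.
Each open branch fixes some atoms; the unmentioned ones are free. Counting distinct full assignments: branch {Q=false, R=true} (P) contributes 2 new; branch {R=true} (P, Q) contributes 2 new; branch {R=true} (P, Q) contributes 0 new; branch {Q=true, R=true} (P) contributes 0 new; branch {Q=true, R=true} (P) contributes 0 new; branch {P=false, R=true} (Q) contributes 0 new; branch {P=true, R=true} (Q) contributes 0 new. Total: 4.

4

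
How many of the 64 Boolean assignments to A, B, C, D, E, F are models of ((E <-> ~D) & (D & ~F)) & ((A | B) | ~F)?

8

Initial set: {(((E <-> ~D) & (D & ~F)) & ((A | B) | ~F))}.
(((E <-> ~D) & (D & ~F)) & ((A | B) | ~F)): α-rule — add ((E <-> ~D) & (D & ~F)), ((A | B) | ~F).
((E <-> ~D) & (D & ~F)): α-rule — add (E <-> ~D), (D & ~F).
(D & ~F): α-rule — add D, ~F.
((A | B) | ~F): β-rule — branch into (A | B)  //  ~F.
  branch 1 (add (A | B)):
    (E <-> ~D): β-rule — branch into E, ~D  //  ~E, ~~D.
      branch 1.1 (add E, ~D):
        × closes — contains both D and ~D.
      branch 1.2 (add ~E, ~~D):
        (A | B): β-rule — branch into A  //  B.
          branch 1.2.1 (add A):
            ○ open, literals {A=1, D=1, E=0, F=0}.
          branch 1.2.2 (add B):
            ○ open, literals {B=1, D=1, E=0, F=0}.
  branch 2 (add ~F):
    (E <-> ~D): β-rule — branch into E, ~D  //  ~E, ~~D.
      branch 2.1 (add E, ~D):
        × closes — contains both D and ~D.
      branch 2.2 (add ~E, ~~D):
        ○ open, literals {D=1, E=0, F=0}.
2 branches closed, 3 open.
Each open branch fixes some atoms; the unmentioned ones are free. Counting distinct full assignments: branch {A=1, D=1, E=0, F=0} (B, C) contributes 4 new; branch {B=1, D=1, E=0, F=0} (A, C) contributes 2 new; branch {D=1, E=0, F=0} (A, B, C) contributes 2 new. Total: 8.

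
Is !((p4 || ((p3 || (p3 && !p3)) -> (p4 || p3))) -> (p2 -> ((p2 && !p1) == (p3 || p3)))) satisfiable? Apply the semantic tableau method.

Satisfiable

Initial set: {!((p4 || ((p3 || (p3 && !p3)) -> (p4 || p3))) -> (p2 -> ((p2 && !p1) == (p3 || p3))))}.
!((p4 || ((p3 || (p3 && !p3)) -> (p4 || p3))) -> (p2 -> ((p2 && !p1) == (p3 || p3)))): α-rule — add (p4 || ((p3 || (p3 && !p3)) -> (p4 || p3))), !(p2 -> ((p2 && !p1) == (p3 || p3))).
!(p2 -> ((p2 && !p1) == (p3 || p3))): α-rule — add p2, !((p2 && !p1) == (p3 || p3)).
(p4 || ((p3 || (p3 && !p3)) -> (p4 || p3))): β-rule — branch into p4  //  ((p3 || (p3 && !p3)) -> (p4 || p3)).
  branch 1 (add p4):
    !((p2 && !p1) == (p3 || p3)): β-rule — branch into (p2 && !p1), !(p3 || p3)  //  !(p2 && !p1), (p3 || p3).
      branch 1.1 (add (p2 && !p1), !(p3 || p3)):
        (p2 && !p1): α-rule — add p2, !p1.
        !(p3 || p3): α-rule — add !p3, !p3.
        ○ open, literals {p1=0, p2=1, p3=0, p4=1}.
      branch 1.2 (add !(p2 && !p1), (p3 || p3)):
        !(p2 && !p1): β-rule — branch into !p2  //  !!p1.
          branch 1.2.1 (add !p2):
            × closes — contains both p2 and !p2.
          branch 1.2.2 (add !!p1):
            (p3 || p3): β-rule — branch into p3  //  p3.
              branch 1.2.2.1 (add p3):
                ○ open, literals {p1=1, p2=1, p3=1, p4=1}.
              branch 1.2.2.2 (add p3):
                ○ open, literals {p1=1, p2=1, p3=1, p4=1}.
  branch 2 (add ((p3 || (p3 && !p3)) -> (p4 || p3))):
    !((p2 && !p1) == (p3 || p3)): β-rule — branch into (p2 && !p1), !(p3 || p3)  //  !(p2 && !p1), (p3 || p3).
      branch 2.1 (add (p2 && !p1), !(p3 || p3)):
        (p2 && !p1): α-rule — add p2, !p1.
        !(p3 || p3): α-rule — add !p3, !p3.
        ((p3 || (p3 && !p3)) -> (p4 || p3)): β-rule — branch into !(p3 || (p3 && !p3))  //  (p4 || p3).
          branch 2.1.1 (add !(p3 || (p3 && !p3))):
            !(p3 || (p3 && !p3)): α-rule — add !p3, !(p3 && !p3).
            !(p3 && !p3): β-rule — branch into !p3  //  !!p3.
              branch 2.1.1.1 (add !p3):
                ○ open, literals {p1=0, p2=1, p3=0}.
              branch 2.1.1.2 (add !!p3):
                × closes — contains both p3 and !p3.
          branch 2.1.2 (add (p4 || p3)):
            (p4 || p3): β-rule — branch into p4  //  p3.
              branch 2.1.2.1 (add p4):
                ○ open, literals {p1=0, p2=1, p3=0, p4=1}.
              branch 2.1.2.2 (add p3):
                × closes — contains both p3 and !p3.
      branch 2.2 (add !(p2 && !p1), (p3 || p3)):
        ((p3 || (p3 && !p3)) -> (p4 || p3)): β-rule — branch into !(p3 || (p3 && !p3))  //  (p4 || p3).
          branch 2.2.1 (add !(p3 || (p3 && !p3))):
            !(p3 || (p3 && !p3)): α-rule — add !p3, !(p3 && !p3).
            !(p2 && !p1): β-rule — branch into !p2  //  !!p1.
              branch 2.2.1.1 (add !p2):
                × closes — contains both p2 and !p2.
              branch 2.2.1.2 (add !!p1):
                (p3 || p3): β-rule — branch into p3  //  p3.
                  branch 2.2.1.2.1 (add p3):
                    × closes — contains both p3 and !p3.
                  branch 2.2.1.2.2 (add p3):
                    × closes — contains both p3 and !p3.
          branch 2.2.2 (add (p4 || p3)):
            !(p2 && !p1): β-rule — branch into !p2  //  !!p1.
              branch 2.2.2.1 (add !p2):
                × closes — contains both p2 and !p2.
              branch 2.2.2.2 (add !!p1):
                (p3 || p3): β-rule — branch into p3  //  p3.
                  branch 2.2.2.2.1 (add p3):
                    (p4 || p3): β-rule — branch into p4  //  p3.
                      branch 2.2.2.2.1.1 (add p4):
                        ○ open, literals {p1=1, p2=1, p3=1, p4=1}.
                      branch 2.2.2.2.1.2 (add p3):
                        ○ open, literals {p1=1, p2=1, p3=1}.
                  branch 2.2.2.2.2 (add p3):
                    (p4 || p3): β-rule — branch into p4  //  p3.
                      branch 2.2.2.2.2.1 (add p4):
                        ○ open, literals {p1=1, p2=1, p3=1, p4=1}.
                      branch 2.2.2.2.2.2 (add p3):
                        ○ open, literals {p1=1, p2=1, p3=1}.
7 branches closed, 9 open.
An open branch gives a satisfying assignment: p1=0, p2=1, p3=0, p4=1.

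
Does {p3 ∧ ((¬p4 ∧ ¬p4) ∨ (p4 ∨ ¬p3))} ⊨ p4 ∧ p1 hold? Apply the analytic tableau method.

No

Initial set: {(p3 ∧ ((¬p4 ∧ ¬p4) ∨ (p4 ∨ ¬p3))); ¬(p4 ∧ p1)}.
(p3 ∧ ((¬p4 ∧ ¬p4) ∨ (p4 ∨ ¬p3))): α-rule — add p3, ((¬p4 ∧ ¬p4) ∨ (p4 ∨ ¬p3)).
¬(p4 ∧ p1): β-rule — branch into ¬p4  //  ¬p1.
  branch 1 (add ¬p4):
    ((¬p4 ∧ ¬p4) ∨ (p4 ∨ ¬p3)): β-rule — branch into (¬p4 ∧ ¬p4)  //  (p4 ∨ ¬p3).
      branch 1.1 (add (¬p4 ∧ ¬p4)):
        (¬p4 ∧ ¬p4): α-rule — add ¬p4, ¬p4.
        ○ open, literals {p3=1, p4=0}.
      branch 1.2 (add (p4 ∨ ¬p3)):
        (p4 ∨ ¬p3): β-rule — branch into p4  //  ¬p3.
          branch 1.2.1 (add p4):
            × closes — contains both p4 and ¬p4.
          branch 1.2.2 (add ¬p3):
            × closes — contains both p3 and ¬p3.
  branch 2 (add ¬p1):
    ((¬p4 ∧ ¬p4) ∨ (p4 ∨ ¬p3)): β-rule — branch into (¬p4 ∧ ¬p4)  //  (p4 ∨ ¬p3).
      branch 2.1 (add (¬p4 ∧ ¬p4)):
        (¬p4 ∧ ¬p4): α-rule — add ¬p4, ¬p4.
        ○ open, literals {p1=0, p3=1, p4=0}.
      branch 2.2 (add (p4 ∨ ¬p3)):
        (p4 ∨ ¬p3): β-rule — branch into p4  //  ¬p3.
          branch 2.2.1 (add p4):
            ○ open, literals {p1=0, p3=1, p4=1}.
          branch 2.2.2 (add ¬p3):
            × closes — contains both p3 and ¬p3.
3 branches closed, 3 open.
An open branch gives a countermodel: p3=1, p4=0 (unmentioned atoms arbitrary); the premises hold there but the conclusion fails.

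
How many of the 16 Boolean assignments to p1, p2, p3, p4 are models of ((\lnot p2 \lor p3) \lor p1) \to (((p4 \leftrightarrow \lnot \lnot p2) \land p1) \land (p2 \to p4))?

6

Initial set: {(((\lnot p2 \lor p3) \lor p1) \to (((p4 \leftrightarrow \lnot \lnot p2) \land p1) \land (p2 \to p4)))}.
(((\lnot p2 \lor p3) \lor p1) \to (((p4 \leftrightarrow \lnot \lnot p2) \land p1) \land (p2 \to p4))): β-rule — branch into \lnot ((\lnot p2 \lor p3) \lor p1)  //  (((p4 \leftrightarrow \lnot \lnot p2) \land p1) \land (p2 \to p4)).
  branch 1 (add \lnot ((\lnot p2 \lor p3) \lor p1)):
    \lnot ((\lnot p2 \lor p3) \lor p1): α-rule — add \lnot (\lnot p2 \lor p3), \lnot p1.
    \lnot (\lnot p2 \lor p3): α-rule — add \lnot \lnot p2, \lnot p3.
    ○ open, literals {p1=F, p2=T, p3=F}.
  branch 2 (add (((p4 \leftrightarrow \lnot \lnot p2) \land p1) \land (p2 \to p4))):
    (((p4 \leftrightarrow \lnot \lnot p2) \land p1) \land (p2 \to p4)): α-rule — add ((p4 \leftrightarrow \lnot \lnot p2) \land p1), (p2 \to p4).
    ((p4 \leftrightarrow \lnot \lnot p2) \land p1): α-rule — add (p4 \leftrightarrow \lnot \lnot p2), p1.
    (p2 \to p4): β-rule — branch into \lnot p2  //  p4.
      branch 2.1 (add \lnot p2):
        (p4 \leftrightarrow \lnot \lnot p2): β-rule — branch into p4, \lnot \lnot p2  //  \lnot p4, \lnot \lnot \lnot p2.
          branch 2.1.1 (add p4, \lnot \lnot p2):
            \lnot \lnot p2: drop double negation, giving p2.
            × closes — contains both p2 and \lnot p2.
          branch 2.1.2 (add \lnot p4, \lnot \lnot \lnot p2):
            \lnot \lnot \lnot p2: drop double negation, giving \lnot p2.
            ○ open, literals {p1=T, p2=F, p4=F}.
      branch 2.2 (add p4):
        (p4 \leftrightarrow \lnot \lnot p2): β-rule — branch into p4, \lnot \lnot p2  //  \lnot p4, \lnot \lnot \lnot p2.
          branch 2.2.1 (add p4, \lnot \lnot p2):
            \lnot \lnot p2: drop double negation, giving p2.
            ○ open, literals {p1=T, p2=T, p4=T}.
          branch 2.2.2 (add \lnot p4, \lnot \lnot \lnot p2):
            × closes — contains both p4 and \lnot p4.
2 branches closed, 3 open.
Each open branch fixes some atoms; the unmentioned ones are free. Counting distinct full assignments: branch {p1=F, p2=T, p3=F} (p4) contributes 2 new; branch {p1=T, p2=F, p4=F} (p3) contributes 2 new; branch {p1=T, p2=T, p4=T} (p3) contributes 2 new. Total: 6.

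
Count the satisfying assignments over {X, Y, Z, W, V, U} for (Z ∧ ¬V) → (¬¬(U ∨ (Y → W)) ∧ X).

55

Initial set: {((Z ∧ ¬V) → (¬¬(U ∨ (Y → W)) ∧ X))}.
((Z ∧ ¬V) → (¬¬(U ∨ (Y → W)) ∧ X)): β-rule — branch into ¬(Z ∧ ¬V)  //  (¬¬(U ∨ (Y → W)) ∧ X).
  branch 1 (add ¬(Z ∧ ¬V)):
    ¬(Z ∧ ¬V): β-rule — branch into ¬Z  //  ¬¬V.
      branch 1.1 (add ¬Z):
        ○ open, literals {Z=0}.
      branch 1.2 (add ¬¬V):
        ○ open, literals {V=1}.
  branch 2 (add (¬¬(U ∨ (Y → W)) ∧ X)):
    (¬¬(U ∨ (Y → W)) ∧ X): α-rule — add ¬¬(U ∨ (Y → W)), X.
    ¬¬(U ∨ (Y → W)): drop double negation, giving (U ∨ (Y → W)).
    (U ∨ (Y → W)): β-rule — branch into U  //  (Y → W).
      branch 2.1 (add U):
        ○ open, literals {U=1, X=1}.
      branch 2.2 (add (Y → W)):
        (Y → W): β-rule — branch into ¬Y  //  W.
          branch 2.2.1 (add ¬Y):
            ○ open, literals {X=1, Y=0}.
          branch 2.2.2 (add W):
            ○ open, literals {W=1, X=1}.
0 branches closed, 5 open.
Each open branch fixes some atoms; the unmentioned ones are free. Counting distinct full assignments: branch {Z=0} (X, Y, W, V, U) contributes 32 new; branch {V=1} (X, Y, Z, W, U) contributes 16 new; branch {U=1, X=1} (Y, Z, W, V) contributes 4 new; branch {X=1, Y=0} (Z, W, V, U) contributes 2 new; branch {W=1, X=1} (Y, Z, V, U) contributes 1 new. Total: 55.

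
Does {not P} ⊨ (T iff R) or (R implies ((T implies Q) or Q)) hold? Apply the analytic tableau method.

Initial set: {T not P; F ((T iff R) or (R implies ((T implies Q) or Q)))}.
F ((T iff R) or (R implies ((T implies Q) or Q))): α-rule — add F (T iff R), F (R implies ((T implies Q) or Q)).
F (R implies ((T implies Q) or Q)): α-rule — add T R, F ((T implies Q) or Q).
F ((T implies Q) or Q): α-rule — add F (T implies Q), F Q.
F (T implies Q): α-rule — add T T, F Q.
F (T iff R): β-rule — branch into T T, F R  //  F T, T R.
  branch 1 (add T T, F R):
    × closes — contains both R and not R.
  branch 2 (add F T, T R):
    × closes — contains both T and not T.
All 2 branches close.
Every branch closed, so the premises entail the conclusion.

Yes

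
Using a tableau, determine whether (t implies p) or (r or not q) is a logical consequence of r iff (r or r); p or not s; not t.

Initial set: {(r iff (r or r)); (p or not s); not t; not ((t implies p) or (r or not q))}.
not ((t implies p) or (r or not q)): α-rule — add not (t implies p), not (r or not q).
not (t implies p): α-rule — add t, not p.
× closes — contains both t and not t.
All 1 branch closes.
Every branch closed, so the premises entail the conclusion.

Yes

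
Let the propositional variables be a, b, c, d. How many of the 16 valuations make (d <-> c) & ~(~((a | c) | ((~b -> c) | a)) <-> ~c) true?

3

Initial set: {T ((d <-> c) & ~(~((a | c) | ((~b -> c) | a)) <-> ~c))}.
T ((d <-> c) & ~(~((a | c) | ((~b -> c) | a)) <-> ~c)): α-rule — add T (d <-> c), T ~(~((a | c) | ((~b -> c) | a)) <-> ~c).
T (d <-> c): β-rule — branch into T d, T c  //  F d, F c.
  branch 1 (add T d, T c):
    T ~(~((a | c) | ((~b -> c) | a)) <-> ~c): β-rule — branch into T ~((a | c) | ((~b -> c) | a)), F ~c  //  F ~((a | c) | ((~b -> c) | a)), T ~c.
      branch 1.1 (add T ~((a | c) | ((~b -> c) | a)), F ~c):
        T ~((a | c) | ((~b -> c) | a)): α-rule — add F (a | c), F ((~b -> c) | a).
        F (a | c): α-rule — add F a, F c.
        × closes — contains both c and ~c.
      branch 1.2 (add F ~((a | c) | ((~b -> c) | a)), T ~c):
        × closes — contains both c and ~c.
  branch 2 (add F d, F c):
    T ~(~((a | c) | ((~b -> c) | a)) <-> ~c): β-rule — branch into T ~((a | c) | ((~b -> c) | a)), F ~c  //  F ~((a | c) | ((~b -> c) | a)), T ~c.
      branch 2.1 (add T ~((a | c) | ((~b -> c) | a)), F ~c):
        × closes — contains both c and ~c.
      branch 2.2 (add F ~((a | c) | ((~b -> c) | a)), T ~c):
        F ~((a | c) | ((~b -> c) | a)): β-rule — branch into T (a | c)  //  T ((~b -> c) | a).
          branch 2.2.1 (add T (a | c)):
            T (a | c): β-rule — branch into T a  //  T c.
              branch 2.2.1.1 (add T a):
                ○ open, literals {a=1, c=0, d=0}.
              branch 2.2.1.2 (add T c):
                × closes — contains both c and ~c.
          branch 2.2.2 (add T ((~b -> c) | a)):
            T ((~b -> c) | a): β-rule — branch into T (~b -> c)  //  T a.
              branch 2.2.2.1 (add T (~b -> c)):
                T (~b -> c): β-rule — branch into F ~b  //  T c.
                  branch 2.2.2.1.1 (add F ~b):
                    ○ open, literals {b=1, c=0, d=0}.
                  branch 2.2.2.1.2 (add T c):
                    × closes — contains both c and ~c.
              branch 2.2.2.2 (add T a):
                ○ open, literals {a=1, c=0, d=0}.
5 branches closed, 3 open.
Each open branch fixes some atoms; the unmentioned ones are free. Counting distinct full assignments: branch {a=1, c=0, d=0} (b) contributes 2 new; branch {b=1, c=0, d=0} (a) contributes 1 new; branch {a=1, c=0, d=0} (b) contributes 0 new. Total: 3.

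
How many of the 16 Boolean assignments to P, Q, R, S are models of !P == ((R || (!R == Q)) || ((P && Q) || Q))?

Initial set: {(!P == ((R || (!R == Q)) || ((P && Q) || Q)))}.
(!P == ((R || (!R == Q)) || ((P && Q) || Q))): β-rule — branch into !P, ((R || (!R == Q)) || ((P && Q) || Q))  //  !!P, !((R || (!R == Q)) || ((P && Q) || Q)).
  branch 1 (add !P, ((R || (!R == Q)) || ((P && Q) || Q))):
    ((R || (!R == Q)) || ((P && Q) || Q)): β-rule — branch into (R || (!R == Q))  //  ((P && Q) || Q).
      branch 1.1 (add (R || (!R == Q))):
        (R || (!R == Q)): β-rule — branch into R  //  (!R == Q).
          branch 1.1.1 (add R):
            ○ open, literals {P=false, R=true}.
          branch 1.1.2 (add (!R == Q)):
            (!R == Q): β-rule — branch into !R, Q  //  !!R, !Q.
              branch 1.1.2.1 (add !R, Q):
                ○ open, literals {P=false, Q=true, R=false}.
              branch 1.1.2.2 (add !!R, !Q):
                ○ open, literals {P=false, Q=false, R=true}.
      branch 1.2 (add ((P && Q) || Q)):
        ((P && Q) || Q): β-rule — branch into (P && Q)  //  Q.
          branch 1.2.1 (add (P && Q)):
            (P && Q): α-rule — add P, Q.
            × closes — contains both P and !P.
          branch 1.2.2 (add Q):
            ○ open, literals {P=false, Q=true}.
  branch 2 (add !!P, !((R || (!R == Q)) || ((P && Q) || Q))):
    !((R || (!R == Q)) || ((P && Q) || Q)): α-rule — add !(R || (!R == Q)), !((P && Q) || Q).
    !(R || (!R == Q)): α-rule — add !R, !(!R == Q).
    !((P && Q) || Q): α-rule — add !(P && Q), !Q.
    !(!R == Q): β-rule — branch into !R, !Q  //  !!R, Q.
      branch 2.1 (add !R, !Q):
        !(P && Q): β-rule — branch into !P  //  !Q.
          branch 2.1.1 (add !P):
            × closes — contains both P and !P.
          branch 2.1.2 (add !Q):
            ○ open, literals {P=true, Q=false, R=false}.
      branch 2.2 (add !!R, Q):
        × closes — contains both R and !R.
3 branches closed, 5 open.
Each open branch fixes some atoms; the unmentioned ones are free. Counting distinct full assignments: branch {P=false, R=true} (Q, S) contributes 4 new; branch {P=false, Q=true, R=false} (S) contributes 2 new; branch {P=false, Q=false, R=true} (S) contributes 0 new; branch {P=false, Q=true} (R, S) contributes 0 new; branch {P=true, Q=false, R=false} (S) contributes 2 new. Total: 8.

8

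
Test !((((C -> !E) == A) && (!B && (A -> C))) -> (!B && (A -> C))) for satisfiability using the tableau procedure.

Unsatisfiable

Initial set: {!((((C -> !E) == A) && (!B && (A -> C))) -> (!B && (A -> C)))}.
!((((C -> !E) == A) && (!B && (A -> C))) -> (!B && (A -> C))): α-rule — add (((C -> !E) == A) && (!B && (A -> C))), !(!B && (A -> C)).
(((C -> !E) == A) && (!B && (A -> C))): α-rule — add ((C -> !E) == A), (!B && (A -> C)).
(!B && (A -> C)): α-rule — add !B, (A -> C).
!(!B && (A -> C)): β-rule — branch into !!B  //  !(A -> C).
  branch 1 (add !!B):
    × closes — contains both B and !B.
  branch 2 (add !(A -> C)):
    !(A -> C): α-rule — add A, !C.
    ((C -> !E) == A): β-rule — branch into (C -> !E), A  //  !(C -> !E), !A.
      branch 2.1 (add (C -> !E), A):
        (A -> C): β-rule — branch into !A  //  C.
          branch 2.1.1 (add !A):
            × closes — contains both A and !A.
          branch 2.1.2 (add C):
            × closes — contains both C and !C.
      branch 2.2 (add !(C -> !E), !A):
        × closes — contains both A and !A.
All 4 branches close.
Every branch closed; the formula is unsatisfiable.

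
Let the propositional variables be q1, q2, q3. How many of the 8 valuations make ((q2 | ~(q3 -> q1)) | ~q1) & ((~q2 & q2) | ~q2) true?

Initial set: {(((q2 | ~(q3 -> q1)) | ~q1) & ((~q2 & q2) | ~q2))}.
(((q2 | ~(q3 -> q1)) | ~q1) & ((~q2 & q2) | ~q2)): α-rule — add ((q2 | ~(q3 -> q1)) | ~q1), ((~q2 & q2) | ~q2).
((q2 | ~(q3 -> q1)) | ~q1): β-rule — branch into (q2 | ~(q3 -> q1))  //  ~q1.
  branch 1 (add (q2 | ~(q3 -> q1))):
    ((~q2 & q2) | ~q2): β-rule — branch into (~q2 & q2)  //  ~q2.
      branch 1.1 (add (~q2 & q2)):
        (~q2 & q2): α-rule — add ~q2, q2.
        × closes — contains both q2 and ~q2.
      branch 1.2 (add ~q2):
        (q2 | ~(q3 -> q1)): β-rule — branch into q2  //  ~(q3 -> q1).
          branch 1.2.1 (add q2):
            × closes — contains both q2 and ~q2.
          branch 1.2.2 (add ~(q3 -> q1)):
            ~(q3 -> q1): α-rule — add q3, ~q1.
            ○ open, literals {q1=false, q2=false, q3=true}.
  branch 2 (add ~q1):
    ((~q2 & q2) | ~q2): β-rule — branch into (~q2 & q2)  //  ~q2.
      branch 2.1 (add (~q2 & q2)):
        (~q2 & q2): α-rule — add ~q2, q2.
        × closes — contains both q2 and ~q2.
      branch 2.2 (add ~q2):
        ○ open, literals {q1=false, q2=false}.
3 branches closed, 2 open.
Each open branch fixes some atoms; the unmentioned ones are free. Counting distinct full assignments: branch {q1=false, q2=false, q3=true} (none free) contributes 1 new; branch {q1=false, q2=false} (q3) contributes 1 new. Total: 2.

2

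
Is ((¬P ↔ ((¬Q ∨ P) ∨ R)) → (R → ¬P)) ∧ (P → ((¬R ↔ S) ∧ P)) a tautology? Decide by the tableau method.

Not valid

Assume the negation and expand:
Initial set: {F (((¬P ↔ ((¬Q ∨ P) ∨ R)) → (R → ¬P)) ∧ (P → ((¬R ↔ S) ∧ P)))}.
F (((¬P ↔ ((¬Q ∨ P) ∨ R)) → (R → ¬P)) ∧ (P → ((¬R ↔ S) ∧ P))): β-rule — branch into F ((¬P ↔ ((¬Q ∨ P) ∨ R)) → (R → ¬P))  //  F (P → ((¬R ↔ S) ∧ P)).
  branch 1 (add F ((¬P ↔ ((¬Q ∨ P) ∨ R)) → (R → ¬P))):
    F ((¬P ↔ ((¬Q ∨ P) ∨ R)) → (R → ¬P)): α-rule — add T (¬P ↔ ((¬Q ∨ P) ∨ R)), F (R → ¬P).
    F (R → ¬P): α-rule — add T R, F ¬P.
    T (¬P ↔ ((¬Q ∨ P) ∨ R)): β-rule — branch into T ¬P, T ((¬Q ∨ P) ∨ R)  //  F ¬P, F ((¬Q ∨ P) ∨ R).
      branch 1.1 (add T ¬P, T ((¬Q ∨ P) ∨ R)):
        × closes — contains both P and ¬P.
      branch 1.2 (add F ¬P, F ((¬Q ∨ P) ∨ R)):
        F ((¬Q ∨ P) ∨ R): α-rule — add F (¬Q ∨ P), F R.
        × closes — contains both R and ¬R.
  branch 2 (add F (P → ((¬R ↔ S) ∧ P))):
    F (P → ((¬R ↔ S) ∧ P)): α-rule — add T P, F ((¬R ↔ S) ∧ P).
    F ((¬R ↔ S) ∧ P): β-rule — branch into F (¬R ↔ S)  //  F P.
      branch 2.1 (add F (¬R ↔ S)):
        F (¬R ↔ S): β-rule — branch into T ¬R, F S  //  F ¬R, T S.
          branch 2.1.1 (add T ¬R, F S):
            ○ open, literals {P=1, R=0, S=0}.
          branch 2.1.2 (add F ¬R, T S):
            ○ open, literals {P=1, R=1, S=1}.
      branch 2.2 (add F P):
        × closes — contains both P and ¬P.
3 branches closed, 2 open.
An open branch gives a countermodel: P=1, R=0, S=0 (unmentioned atoms arbitrary); under it the original formula is false.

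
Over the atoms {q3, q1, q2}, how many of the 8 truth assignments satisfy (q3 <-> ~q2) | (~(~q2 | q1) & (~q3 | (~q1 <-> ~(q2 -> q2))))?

4

Initial set: {((q3 <-> ~q2) | (~(~q2 | q1) & (~q3 | (~q1 <-> ~(q2 -> q2)))))}.
((q3 <-> ~q2) | (~(~q2 | q1) & (~q3 | (~q1 <-> ~(q2 -> q2))))): β-rule — branch into (q3 <-> ~q2)  //  (~(~q2 | q1) & (~q3 | (~q1 <-> ~(q2 -> q2)))).
  branch 1 (add (q3 <-> ~q2)):
    (q3 <-> ~q2): β-rule — branch into q3, ~q2  //  ~q3, ~~q2.
      branch 1.1 (add q3, ~q2):
        ○ open, literals {q2=false, q3=true}.
      branch 1.2 (add ~q3, ~~q2):
        ○ open, literals {q2=true, q3=false}.
  branch 2 (add (~(~q2 | q1) & (~q3 | (~q1 <-> ~(q2 -> q2))))):
    (~(~q2 | q1) & (~q3 | (~q1 <-> ~(q2 -> q2)))): α-rule — add ~(~q2 | q1), (~q3 | (~q1 <-> ~(q2 -> q2))).
    ~(~q2 | q1): α-rule — add ~~q2, ~q1.
    (~q3 | (~q1 <-> ~(q2 -> q2))): β-rule — branch into ~q3  //  (~q1 <-> ~(q2 -> q2)).
      branch 2.1 (add ~q3):
        ○ open, literals {q1=false, q2=true, q3=false}.
      branch 2.2 (add (~q1 <-> ~(q2 -> q2))):
        (~q1 <-> ~(q2 -> q2)): β-rule — branch into ~q1, ~(q2 -> q2)  //  ~~q1, ~~(q2 -> q2).
          branch 2.2.1 (add ~q1, ~(q2 -> q2)):
            ~(q2 -> q2): α-rule — add q2, ~q2.
            × closes — contains both q2 and ~q2.
          branch 2.2.2 (add ~~q1, ~~(q2 -> q2)):
            × closes — contains both q1 and ~q1.
2 branches closed, 3 open.
Each open branch fixes some atoms; the unmentioned ones are free. Counting distinct full assignments: branch {q2=false, q3=true} (q1) contributes 2 new; branch {q2=true, q3=false} (q1) contributes 2 new; branch {q1=false, q2=true, q3=false} (none free) contributes 0 new. Total: 4.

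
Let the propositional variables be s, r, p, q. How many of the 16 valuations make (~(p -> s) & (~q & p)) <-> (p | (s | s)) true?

6

Initial set: {T ((~(p -> s) & (~q & p)) <-> (p | (s | s)))}.
T ((~(p -> s) & (~q & p)) <-> (p | (s | s))): β-rule — branch into T (~(p -> s) & (~q & p)), T (p | (s | s))  //  F (~(p -> s) & (~q & p)), F (p | (s | s)).
  branch 1 (add T (~(p -> s) & (~q & p)), T (p | (s | s))):
    T (~(p -> s) & (~q & p)): α-rule — add T ~(p -> s), T (~q & p).
    T ~(p -> s): α-rule — add T p, F s.
    T (~q & p): α-rule — add T ~q, T p.
    T (p | (s | s)): β-rule — branch into T p  //  T (s | s).
      branch 1.1 (add T p):
        ○ open, literals {p=true, q=false, s=false}.
      branch 1.2 (add T (s | s)):
        T (s | s): β-rule — branch into T s  //  T s.
          branch 1.2.1 (add T s):
            × closes — contains both s and ~s.
          branch 1.2.2 (add T s):
            × closes — contains both s and ~s.
  branch 2 (add F (~(p -> s) & (~q & p)), F (p | (s | s))):
    F (p | (s | s)): α-rule — add F p, F (s | s).
    F (s | s): α-rule — add F s, F s.
    F (~(p -> s) & (~q & p)): β-rule — branch into F ~(p -> s)  //  F (~q & p).
      branch 2.1 (add F ~(p -> s)):
        F ~(p -> s): β-rule — branch into F p  //  T s.
          branch 2.1.1 (add F p):
            ○ open, literals {p=false, s=false}.
          branch 2.1.2 (add T s):
            × closes — contains both s and ~s.
      branch 2.2 (add F (~q & p)):
        F (~q & p): β-rule — branch into F ~q  //  F p.
          branch 2.2.1 (add F ~q):
            ○ open, literals {p=false, q=true, s=false}.
          branch 2.2.2 (add F p):
            ○ open, literals {p=false, s=false}.
3 branches closed, 4 open.
Each open branch fixes some atoms; the unmentioned ones are free. Counting distinct full assignments: branch {p=true, q=false, s=false} (r) contributes 2 new; branch {p=false, s=false} (r, q) contributes 4 new; branch {p=false, q=true, s=false} (r) contributes 0 new; branch {p=false, s=false} (r, q) contributes 0 new. Total: 6.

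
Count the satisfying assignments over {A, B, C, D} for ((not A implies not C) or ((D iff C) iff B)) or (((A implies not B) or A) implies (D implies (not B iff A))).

15

Initial set: {(((not A implies not C) or ((D iff C) iff B)) or (((A implies not B) or A) implies (D implies (not B iff A))))}.
(((not A implies not C) or ((D iff C) iff B)) or (((A implies not B) or A) implies (D implies (not B iff A)))): β-rule — branch into ((not A implies not C) or ((D iff C) iff B))  //  (((A implies not B) or A) implies (D implies (not B iff A))).
  branch 1 (add ((not A implies not C) or ((D iff C) iff B))):
    ((not A implies not C) or ((D iff C) iff B)): β-rule — branch into (not A implies not C)  //  ((D iff C) iff B).
      branch 1.1 (add (not A implies not C)):
        (not A implies not C): β-rule — branch into not not A  //  not C.
          branch 1.1.1 (add not not A):
            ○ open, literals {A=true}.
          branch 1.1.2 (add not C):
            ○ open, literals {C=false}.
      branch 1.2 (add ((D iff C) iff B)):
        ((D iff C) iff B): β-rule — branch into (D iff C), B  //  not (D iff C), not B.
          branch 1.2.1 (add (D iff C), B):
            (D iff C): β-rule — branch into D, C  //  not D, not C.
              branch 1.2.1.1 (add D, C):
                ○ open, literals {B=true, C=true, D=true}.
              branch 1.2.1.2 (add not D, not C):
                ○ open, literals {B=true, C=false, D=false}.
          branch 1.2.2 (add not (D iff C), not B):
            not (D iff C): β-rule — branch into D, not C  //  not D, C.
              branch 1.2.2.1 (add D, not C):
                ○ open, literals {B=false, C=false, D=true}.
              branch 1.2.2.2 (add not D, C):
                ○ open, literals {B=false, C=true, D=false}.
  branch 2 (add (((A implies not B) or A) implies (D implies (not B iff A)))):
    (((A implies not B) or A) implies (D implies (not B iff A))): β-rule — branch into not ((A implies not B) or A)  //  (D implies (not B iff A)).
      branch 2.1 (add not ((A implies not B) or A)):
        not ((A implies not B) or A): α-rule — add not (A implies not B), not A.
        not (A implies not B): α-rule — add A, not not B.
        × closes — contains both A and not A.
      branch 2.2 (add (D implies (not B iff A))):
        (D implies (not B iff A)): β-rule — branch into not D  //  (not B iff A).
          branch 2.2.1 (add not D):
            ○ open, literals {D=false}.
          branch 2.2.2 (add (not B iff A)):
            (not B iff A): β-rule — branch into not B, A  //  not not B, not A.
              branch 2.2.2.1 (add not B, A):
                ○ open, literals {A=true, B=false}.
              branch 2.2.2.2 (add not not B, not A):
                ○ open, literals {A=false, B=true}.
1 branch closed, 9 open.
Each open branch fixes some atoms; the unmentioned ones are free. Counting distinct full assignments: branch {A=true} (B, C, D) contributes 8 new; branch {C=false} (A, B, D) contributes 4 new; branch {B=true, C=true, D=true} (A) contributes 1 new; branch {B=true, C=false, D=false} (A) contributes 0 new; branch {B=false, C=false, D=true} (A) contributes 0 new; branch {B=false, C=true, D=false} (A) contributes 1 new; branch {D=false} (A, B, C) contributes 1 new; branch {A=true, B=false} (C, D) contributes 0 new; branch {A=false, B=true} (C, D) contributes 0 new. Total: 15.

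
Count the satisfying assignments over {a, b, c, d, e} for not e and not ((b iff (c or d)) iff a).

Initial set: {(not e and not ((b iff (c or d)) iff a))}.
(not e and not ((b iff (c or d)) iff a)): α-rule — add not e, not ((b iff (c or d)) iff a).
not ((b iff (c or d)) iff a): β-rule — branch into (b iff (c or d)), not a  //  not (b iff (c or d)), a.
  branch 1 (add (b iff (c or d)), not a):
    (b iff (c or d)): β-rule — branch into b, (c or d)  //  not b, not (c or d).
      branch 1.1 (add b, (c or d)):
        (c or d): β-rule — branch into c  //  d.
          branch 1.1.1 (add c):
            ○ open, literals {a=F, b=T, c=T, e=F}.
          branch 1.1.2 (add d):
            ○ open, literals {a=F, b=T, d=T, e=F}.
      branch 1.2 (add not b, not (c or d)):
        not (c or d): α-rule — add not c, not d.
        ○ open, literals {a=F, b=F, c=F, d=F, e=F}.
  branch 2 (add not (b iff (c or d)), a):
    not (b iff (c or d)): β-rule — branch into b, not (c or d)  //  not b, (c or d).
      branch 2.1 (add b, not (c or d)):
        not (c or d): α-rule — add not c, not d.
        ○ open, literals {a=T, b=T, c=F, d=F, e=F}.
      branch 2.2 (add not b, (c or d)):
        (c or d): β-rule — branch into c  //  d.
          branch 2.2.1 (add c):
            ○ open, literals {a=T, b=F, c=T, e=F}.
          branch 2.2.2 (add d):
            ○ open, literals {a=T, b=F, d=T, e=F}.
0 branches closed, 6 open.
Each open branch fixes some atoms; the unmentioned ones are free. Counting distinct full assignments: branch {a=F, b=T, c=T, e=F} (d) contributes 2 new; branch {a=F, b=T, d=T, e=F} (c) contributes 1 new; branch {a=F, b=F, c=F, d=F, e=F} (none free) contributes 1 new; branch {a=T, b=T, c=F, d=F, e=F} (none free) contributes 1 new; branch {a=T, b=F, c=T, e=F} (d) contributes 2 new; branch {a=T, b=F, d=T, e=F} (c) contributes 1 new. Total: 8.

8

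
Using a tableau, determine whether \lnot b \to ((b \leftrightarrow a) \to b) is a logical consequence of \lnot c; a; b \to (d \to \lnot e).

Initial set: {T \lnot c; T a; T (b \to (d \to \lnot e)); F (\lnot b \to ((b \leftrightarrow a) \to b))}.
F (\lnot b \to ((b \leftrightarrow a) \to b)): α-rule — add T \lnot b, F ((b \leftrightarrow a) \to b).
F ((b \leftrightarrow a) \to b): α-rule — add T (b \leftrightarrow a), F b.
T (b \to (d \to \lnot e)): β-rule — branch into F b  //  T (d \to \lnot e).
  branch 1 (add F b):
    T (b \leftrightarrow a): β-rule — branch into T b, T a  //  F b, F a.
      branch 1.1 (add T b, T a):
        × closes — contains both b and \lnot b.
      branch 1.2 (add F b, F a):
        × closes — contains both a and \lnot a.
  branch 2 (add T (d \to \lnot e)):
    T (b \leftrightarrow a): β-rule — branch into T b, T a  //  F b, F a.
      branch 2.1 (add T b, T a):
        × closes — contains both b and \lnot b.
      branch 2.2 (add F b, F a):
        × closes — contains both a and \lnot a.
All 4 branches close.
Every branch closed, so the premises entail the conclusion.

Yes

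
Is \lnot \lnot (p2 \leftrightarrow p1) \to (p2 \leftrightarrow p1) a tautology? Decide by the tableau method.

Valid

Assume the negation and expand:
Initial set: {\lnot (\lnot \lnot (p2 \leftrightarrow p1) \to (p2 \leftrightarrow p1))}.
\lnot (\lnot \lnot (p2 \leftrightarrow p1) \to (p2 \leftrightarrow p1)): α-rule — add \lnot \lnot (p2 \leftrightarrow p1), \lnot (p2 \leftrightarrow p1).
\lnot \lnot (p2 \leftrightarrow p1): drop double negation, giving (p2 \leftrightarrow p1).
\lnot (p2 \leftrightarrow p1): β-rule — branch into p2, \lnot p1  //  \lnot p2, p1.
  branch 1 (add p2, \lnot p1):
    (p2 \leftrightarrow p1): β-rule — branch into p2, p1  //  \lnot p2, \lnot p1.
      branch 1.1 (add p2, p1):
        × closes — contains both p1 and \lnot p1.
      branch 1.2 (add \lnot p2, \lnot p1):
        × closes — contains both p2 and \lnot p2.
  branch 2 (add \lnot p2, p1):
    (p2 \leftrightarrow p1): β-rule — branch into p2, p1  //  \lnot p2, \lnot p1.
      branch 2.1 (add p2, p1):
        × closes — contains both p2 and \lnot p2.
      branch 2.2 (add \lnot p2, \lnot p1):
        × closes — contains both p1 and \lnot p1.
All 4 branches close.
Every branch closed, so the negation is unsatisfiable and the formula is valid.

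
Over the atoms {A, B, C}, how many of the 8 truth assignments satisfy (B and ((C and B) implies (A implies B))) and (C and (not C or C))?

2

Initial set: {((B and ((C and B) implies (A implies B))) and (C and (not C or C)))}.
((B and ((C and B) implies (A implies B))) and (C and (not C or C))): α-rule — add (B and ((C and B) implies (A implies B))), (C and (not C or C)).
(B and ((C and B) implies (A implies B))): α-rule — add B, ((C and B) implies (A implies B)).
(C and (not C or C)): α-rule — add C, (not C or C).
((C and B) implies (A implies B)): β-rule — branch into not (C and B)  //  (A implies B).
  branch 1 (add not (C and B)):
    (not C or C): β-rule — branch into not C  //  C.
      branch 1.1 (add not C):
        × closes — contains both C and not C.
      branch 1.2 (add C):
        not (C and B): β-rule — branch into not C  //  not B.
          branch 1.2.1 (add not C):
            × closes — contains both C and not C.
          branch 1.2.2 (add not B):
            × closes — contains both B and not B.
  branch 2 (add (A implies B)):
    (not C or C): β-rule — branch into not C  //  C.
      branch 2.1 (add not C):
        × closes — contains both C and not C.
      branch 2.2 (add C):
        (A implies B): β-rule — branch into not A  //  B.
          branch 2.2.1 (add not A):
            ○ open, literals {A=false, B=true, C=true}.
          branch 2.2.2 (add B):
            ○ open, literals {B=true, C=true}.
4 branches closed, 2 open.
Each open branch fixes some atoms; the unmentioned ones are free. Counting distinct full assignments: branch {A=false, B=true, C=true} (none free) contributes 1 new; branch {B=true, C=true} (A) contributes 1 new. Total: 2.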